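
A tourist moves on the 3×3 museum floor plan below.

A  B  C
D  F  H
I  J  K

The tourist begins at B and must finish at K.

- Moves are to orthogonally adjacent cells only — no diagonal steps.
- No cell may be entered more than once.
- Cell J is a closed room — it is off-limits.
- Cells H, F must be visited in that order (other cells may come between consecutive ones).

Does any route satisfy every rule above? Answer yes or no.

no

Ignoring the required order, 2 revisit-free routes from B to K pass through all of H and F; the waypoint orders that occur are F → H (2) — never H → F.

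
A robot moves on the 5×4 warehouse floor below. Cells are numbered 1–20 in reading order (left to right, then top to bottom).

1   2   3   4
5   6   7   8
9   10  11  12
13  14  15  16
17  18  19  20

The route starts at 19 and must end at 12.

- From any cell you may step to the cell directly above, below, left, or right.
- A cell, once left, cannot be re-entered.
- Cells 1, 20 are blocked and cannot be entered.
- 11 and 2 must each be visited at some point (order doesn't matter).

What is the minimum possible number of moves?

Any route passes through 11 and 2 in some order between 19 and 12. Summing Manhattan distances along each leg and taking the cheapest ordering (19 → 2 → 11 → 12) gives a lower bound of 5 + 3 + 1 = 9 moves.
A route of 9 moves achieves this: 19 → 15 → 11 → 7 → 6 → 2 → 3 → 4 → 8 → 12.
Since 9 matches the lower bound, it is optimal.

9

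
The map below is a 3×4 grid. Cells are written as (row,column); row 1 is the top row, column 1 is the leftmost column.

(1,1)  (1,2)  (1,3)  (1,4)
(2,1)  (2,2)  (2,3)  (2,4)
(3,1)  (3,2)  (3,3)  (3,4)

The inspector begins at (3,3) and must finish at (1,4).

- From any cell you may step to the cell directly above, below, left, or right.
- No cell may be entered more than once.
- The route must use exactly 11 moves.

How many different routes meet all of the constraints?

Need simple routes of exactly 11 moves from (3,3) to (1,4) (Manhattan distance 3, so 4 moves are spent on a detour and 4 undoing it).
Enumerating: (3,3) (3,4) (2,4) (2,3) (2,2) (3,2) (3,1) (2,1) (1,1) (1,2) (1,3) (1,4).
That gives 1 route.

1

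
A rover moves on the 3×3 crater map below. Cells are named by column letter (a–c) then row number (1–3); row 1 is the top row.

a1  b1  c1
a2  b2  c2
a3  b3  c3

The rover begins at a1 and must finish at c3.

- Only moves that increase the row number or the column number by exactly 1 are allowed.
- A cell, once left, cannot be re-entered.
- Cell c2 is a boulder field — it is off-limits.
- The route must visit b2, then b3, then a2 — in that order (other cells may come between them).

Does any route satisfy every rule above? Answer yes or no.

no

a2 lies above b3, so going from b3 to a2 would need an upward move — but moves only go right/down, so b3 cannot be visited before a2.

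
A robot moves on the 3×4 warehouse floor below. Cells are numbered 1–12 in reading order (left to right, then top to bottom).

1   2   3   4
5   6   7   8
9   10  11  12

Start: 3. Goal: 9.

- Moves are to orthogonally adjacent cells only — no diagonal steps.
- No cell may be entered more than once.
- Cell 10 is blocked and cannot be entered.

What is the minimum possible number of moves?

The Manhattan distance from 3 to 9 is |1−3| + |3−1| = 4, so at least 4 moves are needed.
A route of 4 moves achieves this: 3 → 7 → 6 → 5 → 9.
Since 4 matches the lower bound, it is optimal.

4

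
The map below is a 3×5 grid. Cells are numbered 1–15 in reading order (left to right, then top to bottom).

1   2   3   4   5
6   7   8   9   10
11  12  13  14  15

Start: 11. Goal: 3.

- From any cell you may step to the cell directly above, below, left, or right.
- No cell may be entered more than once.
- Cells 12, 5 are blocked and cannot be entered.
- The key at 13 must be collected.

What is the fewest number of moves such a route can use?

Any route passes through 13 somewhere between 11 and 3. Summing Manhattan distances along the two legs (11 → 13 → 3) gives a lower bound of 2 + 2 = 4 moves.
That bound ignores the blocked cells. Measuring each leg by the fewest moves that actually steer around them (11→13: 4; 13→3: 2) raises the lower bound to 6.
The shortest route satisfying every rule uses 8 moves: 11 → 6 → 7 → 8 → 13 → 14 → 9 → 4 → 3.
The bound of 6 isn't tight here; checking systematically, no route of length 6 through 7 satisfies every constraint, so 8 is the minimum.

8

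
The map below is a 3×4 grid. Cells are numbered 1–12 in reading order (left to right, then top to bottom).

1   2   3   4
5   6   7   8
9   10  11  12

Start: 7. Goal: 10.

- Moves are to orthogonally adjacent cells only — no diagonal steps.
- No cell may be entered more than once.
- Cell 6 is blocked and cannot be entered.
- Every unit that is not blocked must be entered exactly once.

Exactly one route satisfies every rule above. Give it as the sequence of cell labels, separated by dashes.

7 - 11 - 12 - 8 - 4 - 3 - 2 - 1 - 5 - 9 - 10

Need to visit all 11 open cells exactly once, starting at 7 and ending at 10.
Cell 4 has only two open neighbours (8 and 3), so the path must pass straight through it: one of those is the cell it's entered from and the other is where it exits.
Route from 7: down to 11, right to 12, 2× up (reaching 4), 3× left (reaching 1), 2× down (reaching 9), right to 10 — 10 moves in all.
Check: all 11 open cells covered.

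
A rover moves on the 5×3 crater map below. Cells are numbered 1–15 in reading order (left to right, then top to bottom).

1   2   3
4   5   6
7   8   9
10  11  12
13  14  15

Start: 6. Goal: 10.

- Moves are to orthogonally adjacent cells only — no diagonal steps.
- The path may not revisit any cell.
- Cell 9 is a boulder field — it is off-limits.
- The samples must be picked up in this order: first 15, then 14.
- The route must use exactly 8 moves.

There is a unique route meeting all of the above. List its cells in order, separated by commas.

6, 5, 8, 11, 12, 15, 14, 13, 10

The waypoints must appear in the order 15, 14, with no cell reused.
Route from 6: left 1 to 5, down 2 to 11, right 1 to 12, down 1 to 15, left 2 to 13, up 1 to 10 — 8 moves in all.
Check: order respected (15 at step 5, 14 at step 6); 8 moves as required.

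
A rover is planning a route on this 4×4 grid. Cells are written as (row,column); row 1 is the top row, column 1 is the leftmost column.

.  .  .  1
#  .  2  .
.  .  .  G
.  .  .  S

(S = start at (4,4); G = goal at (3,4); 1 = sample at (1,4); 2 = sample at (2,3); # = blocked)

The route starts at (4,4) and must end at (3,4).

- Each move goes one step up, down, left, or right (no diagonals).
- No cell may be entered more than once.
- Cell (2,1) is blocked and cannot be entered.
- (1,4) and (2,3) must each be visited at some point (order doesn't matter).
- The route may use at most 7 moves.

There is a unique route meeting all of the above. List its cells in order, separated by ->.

(4,4) -> (4,3) -> (3,3) -> (2,3) -> (1,3) -> (1,4) -> (2,4) -> (3,4)

Any route must reach (1,4) and (2,3) and still end at (3,4) within 7 moves, so the order of the required stops is forced.
Route from (4,4): left 1 to (4,3), up 3 to (1,3), right 1 to (1,4), down 2 to (3,4) — 7 moves in all.
Check: all required cells visited; 7 ≤ 7 moves.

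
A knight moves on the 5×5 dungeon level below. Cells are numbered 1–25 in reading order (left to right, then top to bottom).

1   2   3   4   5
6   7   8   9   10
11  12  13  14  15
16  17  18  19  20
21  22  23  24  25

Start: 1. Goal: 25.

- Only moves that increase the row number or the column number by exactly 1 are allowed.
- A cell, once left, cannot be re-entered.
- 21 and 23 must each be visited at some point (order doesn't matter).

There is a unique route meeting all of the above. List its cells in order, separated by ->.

1 -> 6 -> 11 -> 16 -> 21 -> 22 -> 23 -> 24 -> 25

Moves only go right or down, so the column and row indices never decrease.
Route from 1: down 4 to 21, right 4 to 25 — 8 moves in all.
Check: all required cells visited.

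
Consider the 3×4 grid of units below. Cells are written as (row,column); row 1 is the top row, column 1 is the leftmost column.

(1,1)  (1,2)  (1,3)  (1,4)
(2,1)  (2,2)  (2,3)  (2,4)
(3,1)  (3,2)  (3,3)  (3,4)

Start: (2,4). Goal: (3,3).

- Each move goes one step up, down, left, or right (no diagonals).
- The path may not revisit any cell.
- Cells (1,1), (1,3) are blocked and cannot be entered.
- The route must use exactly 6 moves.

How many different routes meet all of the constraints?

1

Need simple routes of exactly 6 moves from (2,4) to (3,3) (Manhattan distance 2, so 2 moves are spent on a detour and 2 undoing it).
Enumerating: (2,4) (2,3) (2,2) (2,1) (3,1) (3,2) (3,3).
That gives 1 route.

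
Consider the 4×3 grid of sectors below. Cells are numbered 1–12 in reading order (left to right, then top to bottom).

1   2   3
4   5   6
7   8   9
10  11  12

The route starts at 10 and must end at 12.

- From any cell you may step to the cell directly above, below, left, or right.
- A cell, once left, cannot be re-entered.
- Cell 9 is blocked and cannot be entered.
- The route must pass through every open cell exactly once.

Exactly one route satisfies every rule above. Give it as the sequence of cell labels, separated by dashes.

10 - 7 - 4 - 1 - 2 - 3 - 6 - 5 - 8 - 11 - 12

Need to visit all 11 open cells exactly once, starting at 10 and ending at 12.
Cell 3 has only two open neighbours (6 and 2), so the path must pass straight through it: one of those is the cell it's entered from and the other is where it exits.
Route from 10: 3× up (reaching 1), 2× right (reaching 3), down to 6, left to 5, 2× down (reaching 11), right to 12 — 10 moves in all.
Check: all 11 open cells covered.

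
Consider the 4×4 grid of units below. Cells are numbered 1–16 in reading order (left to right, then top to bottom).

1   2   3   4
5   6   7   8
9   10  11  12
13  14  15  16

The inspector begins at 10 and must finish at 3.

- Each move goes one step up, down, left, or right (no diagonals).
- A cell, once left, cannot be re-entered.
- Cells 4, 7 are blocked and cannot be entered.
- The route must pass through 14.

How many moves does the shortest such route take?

7

Any route passes through 14 somewhere between 10 and 3. Summing Manhattan distances along the two legs (10 → 14 → 3) gives a lower bound of 1 + 4 = 5 moves.
The shortest route satisfying every rule uses 7 moves: 10 → 14 → 13 → 9 → 5 → 1 → 2 → 3.
The no-revisit rule (legs can't share cells) pushes the minimum above the 5-move bound; an exhaustive check rules out every length from 5 to 6, leaving 7 as the minimum.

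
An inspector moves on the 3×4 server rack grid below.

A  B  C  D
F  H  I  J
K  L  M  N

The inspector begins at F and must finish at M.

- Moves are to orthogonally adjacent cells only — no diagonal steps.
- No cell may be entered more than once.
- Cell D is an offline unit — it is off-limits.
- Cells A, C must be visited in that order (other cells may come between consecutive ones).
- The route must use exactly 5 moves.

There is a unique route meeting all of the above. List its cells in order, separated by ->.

F -> A -> B -> C -> I -> M

The waypoints must appear in the order A, C, with no cell reused.
Route from F: up 1 to A, right 2 to C, down 2 to M — 5 moves in all.
Check: order respected (A at step 1, C at step 3); 5 moves as required.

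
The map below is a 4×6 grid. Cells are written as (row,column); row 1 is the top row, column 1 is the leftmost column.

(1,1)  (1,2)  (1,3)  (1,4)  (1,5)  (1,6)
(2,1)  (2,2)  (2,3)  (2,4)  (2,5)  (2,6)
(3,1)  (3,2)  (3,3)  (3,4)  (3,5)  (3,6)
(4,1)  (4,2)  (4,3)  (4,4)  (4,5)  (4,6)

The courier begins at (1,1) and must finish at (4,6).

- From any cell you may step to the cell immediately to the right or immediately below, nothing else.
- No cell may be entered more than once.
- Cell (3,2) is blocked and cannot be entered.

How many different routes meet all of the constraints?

A right/down-only route from (1,1) to (4,6) makes exactly 3 down-moves and 5 right-moves in some order.
With no other constraints that would be C(8,3) = 56 routes.
Subtract routes through each blocked cell (inclusion–exclusion for overlaps): − through (3,2): 15 → 41.
That gives 41 routes.

41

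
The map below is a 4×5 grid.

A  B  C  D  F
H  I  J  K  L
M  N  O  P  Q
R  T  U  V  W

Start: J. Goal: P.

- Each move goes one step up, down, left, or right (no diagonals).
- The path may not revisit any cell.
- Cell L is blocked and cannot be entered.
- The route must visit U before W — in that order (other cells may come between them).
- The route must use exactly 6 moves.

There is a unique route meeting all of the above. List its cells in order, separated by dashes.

J - O - U - V - W - Q - P

The waypoints must appear in the order U, W, with no cell reused.
Route from J: 2× down (reaching U), 2× right (reaching W), up to Q, left to P — 6 moves in all.
Check: order respected (U at step 2, W at step 4); 6 moves as required.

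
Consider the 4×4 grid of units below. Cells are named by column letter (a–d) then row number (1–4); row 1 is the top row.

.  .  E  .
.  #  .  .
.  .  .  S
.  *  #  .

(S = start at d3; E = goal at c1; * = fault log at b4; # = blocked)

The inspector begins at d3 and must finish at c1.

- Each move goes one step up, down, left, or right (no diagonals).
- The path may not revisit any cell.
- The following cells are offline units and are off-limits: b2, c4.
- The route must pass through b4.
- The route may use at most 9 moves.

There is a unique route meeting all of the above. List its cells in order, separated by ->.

The budget equals the shortest possible length, so every move has to be on a shortest route through the required cells.
Route from d3: 2× left (reaching b3), down to b4, left to a4, 3× up (reaching a1), 2× right (reaching c1) — 9 moves in all.
Check: all required cells visited; 9 ≤ 9 moves.

d3 -> c3 -> b3 -> b4 -> a4 -> a3 -> a2 -> a1 -> b1 -> c1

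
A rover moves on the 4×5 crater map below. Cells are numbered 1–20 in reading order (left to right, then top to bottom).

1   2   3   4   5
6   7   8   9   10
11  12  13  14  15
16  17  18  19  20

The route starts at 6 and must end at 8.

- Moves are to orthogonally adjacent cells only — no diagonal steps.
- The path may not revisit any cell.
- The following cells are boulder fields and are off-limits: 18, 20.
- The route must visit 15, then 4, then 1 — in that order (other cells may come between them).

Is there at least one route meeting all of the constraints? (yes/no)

Ignoring the required order, 8 revisit-free routes from 6 to 8 pass through all of 15, 4, and 1; the waypoint orders that occur are 1 → 4 → 15 (5); 1 → 15 → 4 (3) — never 15 → 4 → 1.

no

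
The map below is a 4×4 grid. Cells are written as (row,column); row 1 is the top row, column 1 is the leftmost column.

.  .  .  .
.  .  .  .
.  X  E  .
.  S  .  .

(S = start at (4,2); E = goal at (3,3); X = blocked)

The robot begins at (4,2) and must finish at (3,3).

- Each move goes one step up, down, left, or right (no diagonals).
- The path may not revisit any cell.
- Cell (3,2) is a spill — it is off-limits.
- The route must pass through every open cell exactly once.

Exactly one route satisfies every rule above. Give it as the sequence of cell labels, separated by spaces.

(4,2) (4,1) (3,1) (2,1) (1,1) (1,2) (2,2) (2,3) (1,3) (1,4) (2,4) (3,4) (4,4) (4,3) (3,3)

Need to visit all 15 open cells exactly once, starting at (4,2) and ending at (3,3).
Route from (4,2): left 1 to (4,1), up 3 to (1,1), right 1 to (1,2), down 1 to (2,2), right 1 to (2,3), up 1 to (1,3), right 1 to (1,4), down 3 to (4,4), left 1 to (4,3), up 1 to (3,3) — 14 moves in all.
Check: all 15 open cells covered.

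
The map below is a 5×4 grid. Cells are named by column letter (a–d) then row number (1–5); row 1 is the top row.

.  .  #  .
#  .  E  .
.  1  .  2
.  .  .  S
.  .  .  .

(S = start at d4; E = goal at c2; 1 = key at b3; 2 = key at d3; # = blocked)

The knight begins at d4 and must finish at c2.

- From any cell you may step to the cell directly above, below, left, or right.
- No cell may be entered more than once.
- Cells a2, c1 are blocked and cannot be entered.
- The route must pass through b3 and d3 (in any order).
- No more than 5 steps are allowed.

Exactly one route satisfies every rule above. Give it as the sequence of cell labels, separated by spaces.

The 5-move cap with required stops at b3, d3 leaves no slack for detours.
Route from d4: up 1 to d3, left 2 to b3, up 1 to b2, right 1 to c2 — 5 moves in all.
Check: all required cells visited; 5 ≤ 5 moves.

d4 d3 c3 b3 b2 c2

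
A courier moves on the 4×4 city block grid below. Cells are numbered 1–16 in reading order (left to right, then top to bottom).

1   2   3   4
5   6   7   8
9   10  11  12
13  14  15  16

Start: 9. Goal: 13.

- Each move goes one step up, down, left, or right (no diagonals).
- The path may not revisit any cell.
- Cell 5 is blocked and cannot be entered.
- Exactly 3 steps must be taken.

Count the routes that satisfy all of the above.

1

Need simple routes of exactly 3 moves from 9 to 13 (Manhattan distance 1, so 1 moves are spent on a detour and 1 undoing it).
Enumerating: 9 10 14 13.
That gives 1 route.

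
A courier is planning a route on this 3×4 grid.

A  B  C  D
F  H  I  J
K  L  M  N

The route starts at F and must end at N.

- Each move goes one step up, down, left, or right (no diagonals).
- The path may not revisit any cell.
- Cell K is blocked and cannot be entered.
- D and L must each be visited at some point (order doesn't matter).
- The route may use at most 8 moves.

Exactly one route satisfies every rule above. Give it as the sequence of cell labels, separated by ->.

The budget equals the shortest possible length, so every move has to be on a shortest route through the required cells.
Route from F: right to H, down to L, right to M, 2× up (reaching C), right to D, 2× down (reaching N) — 8 moves in all.
Check: all required cells visited; 8 ≤ 8 moves.

F -> H -> L -> M -> I -> C -> D -> J -> N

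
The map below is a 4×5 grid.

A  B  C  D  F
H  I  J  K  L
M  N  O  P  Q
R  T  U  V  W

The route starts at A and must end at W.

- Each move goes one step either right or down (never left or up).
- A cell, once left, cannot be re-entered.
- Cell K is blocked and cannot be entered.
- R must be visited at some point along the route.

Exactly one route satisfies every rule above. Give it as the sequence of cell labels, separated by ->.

Moves only go right or down, so the column and row indices never decrease.
Route from A: down 3 to R, right 4 to W — 7 moves in all.
Check: all required cells visited.

A -> H -> M -> R -> T -> U -> V -> W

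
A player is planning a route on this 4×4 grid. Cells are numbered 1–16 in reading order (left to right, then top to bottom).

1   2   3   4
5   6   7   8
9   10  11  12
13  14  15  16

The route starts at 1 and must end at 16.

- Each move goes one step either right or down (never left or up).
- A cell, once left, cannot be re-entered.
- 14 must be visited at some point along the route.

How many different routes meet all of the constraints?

4

A right/down-only route from 1 to 16 makes exactly 3 down-moves and 3 right-moves in some order.
With no other constraints that would be C(6,3) = 20 routes.
Split at 14 and multiply the segment counts: 1→14: 4; 14→16: 1; product = 4.
That gives 4 routes.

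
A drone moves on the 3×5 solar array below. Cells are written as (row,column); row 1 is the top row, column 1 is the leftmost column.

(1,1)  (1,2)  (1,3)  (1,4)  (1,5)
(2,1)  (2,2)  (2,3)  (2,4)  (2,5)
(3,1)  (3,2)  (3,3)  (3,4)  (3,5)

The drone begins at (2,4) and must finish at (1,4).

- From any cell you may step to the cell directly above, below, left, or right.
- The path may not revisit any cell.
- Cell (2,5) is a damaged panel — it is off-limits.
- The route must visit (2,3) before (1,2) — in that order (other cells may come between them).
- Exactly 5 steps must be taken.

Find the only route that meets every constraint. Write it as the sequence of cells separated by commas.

The waypoints must appear in the order (2,3), (1,2), with no cell reused.
Route from (2,4): 2× left (reaching (2,2)), up to (1,2), 2× right (reaching (1,4)) — 5 moves in all.
Check: order respected ((2,3) at step 1, (1,2) at step 3); 5 moves as required.

(2,4), (2,3), (2,2), (1,2), (1,3), (1,4)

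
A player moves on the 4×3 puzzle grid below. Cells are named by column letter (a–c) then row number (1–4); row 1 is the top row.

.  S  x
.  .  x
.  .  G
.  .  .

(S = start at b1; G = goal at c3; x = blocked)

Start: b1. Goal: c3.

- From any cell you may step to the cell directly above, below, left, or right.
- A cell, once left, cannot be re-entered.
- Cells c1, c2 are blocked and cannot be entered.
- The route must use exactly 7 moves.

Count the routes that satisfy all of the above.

8

Need simple routes of exactly 7 moves from b1 to c3 (Manhattan distance 3, so 2 moves are spent on a detour and 2 undoing it).
Enumerating: b1 b2 b3 a3 a4 b4 c4 c3 | b1 b2 a2 a3 a4 b4 b3 c3 | b1 b2 a2 a3 a4 b4 c4 c3 | b1 b2 a2 a3 b3 b4 c4 c3 | b1 a1 a2 a3 a4 b4 b3 c3 | b1 a1 a2 a3 a4 b4 c4 c3 | b1 a1 a2 a3 b3 b4 c4 c3 | b1 a1 a2 b2 b3 b4 c4 c3.
That gives 8 routes.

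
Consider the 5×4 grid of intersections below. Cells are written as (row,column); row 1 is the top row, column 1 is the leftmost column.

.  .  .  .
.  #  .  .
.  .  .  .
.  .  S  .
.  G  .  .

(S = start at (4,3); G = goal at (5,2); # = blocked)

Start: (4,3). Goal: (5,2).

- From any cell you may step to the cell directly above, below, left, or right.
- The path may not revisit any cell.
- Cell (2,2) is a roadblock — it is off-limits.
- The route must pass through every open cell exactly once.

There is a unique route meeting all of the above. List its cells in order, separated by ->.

(4,3) -> (5,3) -> (5,4) -> (4,4) -> (3,4) -> (3,3) -> (2,3) -> (2,4) -> (1,4) -> (1,3) -> (1,2) -> (1,1) -> (2,1) -> (3,1) -> (3,2) -> (4,2) -> (4,1) -> (5,1) -> (5,2)

Need to visit all 19 open cells exactly once, starting at (4,3) and ending at (5,2).
Cell (1,2) has only two open neighbours ((1,1) and (1,3)), so the path must pass straight through it: one of those is the cell it's entered from and the other is where it exits.
Route from (4,3): down to (5,3), right to (5,4), 2× up (reaching (3,4)), left to (3,3), up to (2,3), right to (2,4), up to (1,4), 3× left (reaching (1,1)), 2× down (reaching (3,1)), right to (3,2), down to (4,2), left to (4,1), down to (5,1), right to (5,2) — 18 moves in all.
Check: all 19 open cells covered.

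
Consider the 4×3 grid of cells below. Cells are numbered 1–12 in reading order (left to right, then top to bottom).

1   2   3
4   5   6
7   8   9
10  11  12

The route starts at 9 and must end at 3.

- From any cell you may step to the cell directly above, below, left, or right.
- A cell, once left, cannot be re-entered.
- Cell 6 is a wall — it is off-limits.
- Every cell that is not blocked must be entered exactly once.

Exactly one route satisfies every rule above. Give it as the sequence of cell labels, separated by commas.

9, 12, 11, 10, 7, 8, 5, 4, 1, 2, 3

Need to visit all 11 open cells exactly once, starting at 9 and ending at 3.
Cell 1 has only two open neighbours (4 and 2), so the path must pass straight through it: one of those is the cell it's entered from and the other is where it exits.
Route from 9: down 1 to 12, left 2 to 10, up 1 to 7, right 1 to 8, up 1 to 5, left 1 to 4, up 1 to 1, right 2 to 3 — 10 moves in all.
Check: all 11 open cells covered.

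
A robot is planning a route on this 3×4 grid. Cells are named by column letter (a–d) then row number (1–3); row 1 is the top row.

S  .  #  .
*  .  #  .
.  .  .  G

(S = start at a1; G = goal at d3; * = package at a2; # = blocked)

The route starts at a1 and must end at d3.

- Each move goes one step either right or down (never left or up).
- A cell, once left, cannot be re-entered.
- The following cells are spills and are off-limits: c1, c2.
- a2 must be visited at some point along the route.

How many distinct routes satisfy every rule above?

2

A right/down-only route from a1 to d3 makes exactly 2 down-moves and 3 right-moves in some order.
With no other constraints that would be C(5,2) = 10 routes.
Split at a2 and multiply the segment counts (each segment already excludes blocked cells): a1→a2: 1; a2→d3: 2; product = 2.
That gives 2 routes.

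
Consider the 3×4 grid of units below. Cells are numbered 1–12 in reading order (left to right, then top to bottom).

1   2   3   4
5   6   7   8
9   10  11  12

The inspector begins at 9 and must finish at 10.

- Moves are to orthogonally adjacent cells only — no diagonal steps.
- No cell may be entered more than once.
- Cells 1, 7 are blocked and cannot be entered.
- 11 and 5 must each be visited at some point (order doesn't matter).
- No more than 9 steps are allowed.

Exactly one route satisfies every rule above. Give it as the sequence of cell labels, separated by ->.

Any route must reach 11 and 5 and still end at 10 within 9 moves, so the order of the required stops is forced.
Route from 9: up 1 to 5, right 1 to 6, up 1 to 2, right 2 to 4, down 2 to 12, left 2 to 10 — 9 moves in all.
Check: all required cells visited; 9 ≤ 9 moves.

9 -> 5 -> 6 -> 2 -> 3 -> 4 -> 8 -> 12 -> 11 -> 10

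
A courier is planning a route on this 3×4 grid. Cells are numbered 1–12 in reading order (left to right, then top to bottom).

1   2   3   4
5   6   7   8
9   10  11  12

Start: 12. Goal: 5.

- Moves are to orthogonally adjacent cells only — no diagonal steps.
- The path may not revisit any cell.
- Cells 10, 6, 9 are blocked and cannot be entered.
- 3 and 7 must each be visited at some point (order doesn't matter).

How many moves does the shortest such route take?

Any route passes through 3 and 7 in some order between 12 and 5. Summing Manhattan distances along each leg and taking the cheapest ordering (12 → 3 → 7 → 5) gives a lower bound of 3 + 1 + 2 = 6 moves.
A route of 6 moves achieves this: 12 → 8 → 7 → 3 → 2 → 1 → 5.
Since 6 matches the lower bound, it is optimal.

6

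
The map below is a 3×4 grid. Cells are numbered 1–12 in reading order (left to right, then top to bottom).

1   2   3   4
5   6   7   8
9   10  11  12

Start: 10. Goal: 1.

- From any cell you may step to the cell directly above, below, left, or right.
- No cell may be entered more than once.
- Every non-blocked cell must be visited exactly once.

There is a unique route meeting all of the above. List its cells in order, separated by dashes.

10 - 9 - 5 - 6 - 7 - 11 - 12 - 8 - 4 - 3 - 2 - 1

Need to visit all 12 open cells exactly once, starting at 10 and ending at 1.
Cell 9 has only two open neighbours (5 and 10), so the path must pass straight through it: one of those is the cell it's entered from and the other is where it exits.
Route from 10: left 1 to 9, up 1 to 5, right 2 to 7, down 1 to 11, right 1 to 12, up 2 to 4, left 3 to 1 — 11 moves in all.
Check: all 12 open cells covered.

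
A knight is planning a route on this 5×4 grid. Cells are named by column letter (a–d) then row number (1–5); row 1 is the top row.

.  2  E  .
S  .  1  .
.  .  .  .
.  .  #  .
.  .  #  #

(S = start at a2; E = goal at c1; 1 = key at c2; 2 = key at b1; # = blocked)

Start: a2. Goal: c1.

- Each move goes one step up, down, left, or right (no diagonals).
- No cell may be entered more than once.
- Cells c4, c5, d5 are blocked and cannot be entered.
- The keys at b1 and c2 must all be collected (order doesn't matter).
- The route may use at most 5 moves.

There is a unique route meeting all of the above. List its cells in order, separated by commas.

a2, a1, b1, b2, c2, c1

Any route must reach b1 and c2 and still end at c1 within 5 moves, so the order of the required stops is forced.
Route from a2: up 1 to a1, right 1 to b1, down 1 to b2, right 1 to c2, up 1 to c1 — 5 moves in all.
Check: all required cells visited; 5 ≤ 5 moves.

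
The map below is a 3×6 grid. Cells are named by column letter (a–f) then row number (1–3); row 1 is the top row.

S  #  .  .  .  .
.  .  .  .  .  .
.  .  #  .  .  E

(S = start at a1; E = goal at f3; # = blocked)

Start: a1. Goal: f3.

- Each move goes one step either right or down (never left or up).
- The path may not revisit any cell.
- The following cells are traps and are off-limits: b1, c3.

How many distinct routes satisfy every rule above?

3

A right/down-only route from a1 to f3 makes exactly 2 down-moves and 5 right-moves in some order.
With no other constraints that would be C(7,2) = 21 routes.
Subtract routes through each blocked cell (inclusion–exclusion for overlaps): − through b1: 15 − through c3: 6 + through b1&c3: 3 → 3.
That gives 3 routes.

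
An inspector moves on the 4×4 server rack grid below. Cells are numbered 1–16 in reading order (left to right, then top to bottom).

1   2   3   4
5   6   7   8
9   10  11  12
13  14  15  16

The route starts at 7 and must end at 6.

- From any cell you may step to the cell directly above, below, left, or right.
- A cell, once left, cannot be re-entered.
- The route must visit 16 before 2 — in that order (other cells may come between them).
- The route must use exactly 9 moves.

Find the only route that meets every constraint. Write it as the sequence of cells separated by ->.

The waypoints must appear in the order 16, 2, with no cell reused.
Route from 7: 2× down (reaching 15), right to 16, 3× up (reaching 4), 2× left (reaching 2), down to 6 — 9 moves in all.
Check: order respected (16 at step 3, 2 at step 8); 9 moves as required.

7 -> 11 -> 15 -> 16 -> 12 -> 8 -> 4 -> 3 -> 2 -> 6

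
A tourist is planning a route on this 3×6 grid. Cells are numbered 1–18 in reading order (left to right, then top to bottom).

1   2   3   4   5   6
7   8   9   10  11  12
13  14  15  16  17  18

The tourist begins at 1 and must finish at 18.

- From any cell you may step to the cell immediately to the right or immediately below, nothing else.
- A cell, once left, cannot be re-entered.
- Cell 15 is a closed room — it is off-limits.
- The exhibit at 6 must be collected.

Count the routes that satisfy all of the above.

A right/down-only route from 1 to 18 makes exactly 2 down-moves and 5 right-moves in some order.
With no other constraints that would be C(7,2) = 21 routes.
Split at 6 and multiply the segment counts (each segment already excludes blocked cells): 1→6: 1; 6→18: 1; product = 1.
That gives 1 route.

1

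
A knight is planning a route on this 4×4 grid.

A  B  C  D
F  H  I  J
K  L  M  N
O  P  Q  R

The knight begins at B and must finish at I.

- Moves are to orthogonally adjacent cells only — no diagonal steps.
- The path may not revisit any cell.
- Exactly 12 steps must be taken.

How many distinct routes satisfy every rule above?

32

Need simple routes of exactly 12 moves from B to I (Manhattan distance 2, so 5 moves are spent on a detour and 5 undoing it).
Branch systematically from the start, pruning whenever the remaining move budget drops below the Manhattan distance to I or differs from it in parity. Grouping the completions by first move — via H: 9; via A: 14; via C: 9 — and summing: 9 + 14 + 9 = 32.
That gives 32 routes.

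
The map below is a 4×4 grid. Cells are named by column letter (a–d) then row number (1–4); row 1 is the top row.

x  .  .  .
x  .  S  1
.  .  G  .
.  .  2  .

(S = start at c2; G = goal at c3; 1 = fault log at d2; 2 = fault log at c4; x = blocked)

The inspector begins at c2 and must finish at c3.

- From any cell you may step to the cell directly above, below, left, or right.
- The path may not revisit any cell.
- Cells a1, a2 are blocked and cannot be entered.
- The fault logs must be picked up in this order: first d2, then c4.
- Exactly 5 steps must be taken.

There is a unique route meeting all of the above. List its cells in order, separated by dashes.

c2 - d2 - d3 - d4 - c4 - c3

The waypoints must appear in the order d2, c4, with no cell reused.
Route from c2: right to d2, 2× down (reaching d4), left to c4, up to c3 — 5 moves in all.
Check: order respected (1 at step 1, 2 at step 4); 5 moves as required.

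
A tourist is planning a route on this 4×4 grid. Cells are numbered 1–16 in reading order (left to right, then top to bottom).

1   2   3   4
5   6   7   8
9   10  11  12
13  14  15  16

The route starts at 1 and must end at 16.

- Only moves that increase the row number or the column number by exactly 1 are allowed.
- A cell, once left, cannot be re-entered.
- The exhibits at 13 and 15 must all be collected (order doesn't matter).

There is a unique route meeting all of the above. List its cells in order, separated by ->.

Moves only go right or down, so the column and row indices never decrease.
Route from 1: down 3 to 13, right 3 to 16 — 6 moves in all.
Check: all required cells visited.

1 -> 5 -> 9 -> 13 -> 14 -> 15 -> 16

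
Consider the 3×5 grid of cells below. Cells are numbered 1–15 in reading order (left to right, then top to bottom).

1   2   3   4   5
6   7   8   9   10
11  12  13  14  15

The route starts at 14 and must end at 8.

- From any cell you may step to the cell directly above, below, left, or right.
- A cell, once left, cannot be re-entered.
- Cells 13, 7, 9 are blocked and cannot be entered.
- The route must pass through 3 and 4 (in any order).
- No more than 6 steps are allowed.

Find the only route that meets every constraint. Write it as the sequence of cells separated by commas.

The budget equals the shortest possible length, so every move has to be on a shortest route through the required cells.
Route from 14: right 1 to 15, up 2 to 5, left 2 to 3, down 1 to 8 — 6 moves in all.
Check: all required cells visited; 6 ≤ 6 moves.

14, 15, 10, 5, 4, 3, 8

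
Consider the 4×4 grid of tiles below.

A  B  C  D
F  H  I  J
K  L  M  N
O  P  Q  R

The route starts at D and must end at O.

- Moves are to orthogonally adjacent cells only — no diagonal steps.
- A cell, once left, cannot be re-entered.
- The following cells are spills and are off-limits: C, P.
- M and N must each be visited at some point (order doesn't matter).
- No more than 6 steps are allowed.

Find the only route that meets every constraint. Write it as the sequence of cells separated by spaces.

D J N M L K O

Any route must reach M and N and still end at O within 6 moves, so the order of the required stops is forced.
Route from D: 2× down (reaching N), 3× left (reaching K), down to O — 6 moves in all.
Check: all required cells visited; 6 ≤ 6 moves.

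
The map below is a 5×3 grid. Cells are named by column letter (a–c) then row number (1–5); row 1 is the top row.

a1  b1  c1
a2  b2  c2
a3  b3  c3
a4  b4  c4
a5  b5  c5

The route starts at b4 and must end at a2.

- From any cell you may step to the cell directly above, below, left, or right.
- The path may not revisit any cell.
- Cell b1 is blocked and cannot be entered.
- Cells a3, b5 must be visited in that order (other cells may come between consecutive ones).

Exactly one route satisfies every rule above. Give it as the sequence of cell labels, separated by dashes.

b4 - b3 - a3 - a4 - a5 - b5 - c5 - c4 - c3 - c2 - b2 - a2

The waypoints must appear in the order a3, b5, with no cell reused.
Route from b4: up 1 to b3, left 1 to a3, down 2 to a5, right 2 to c5, up 3 to c2, left 2 to a2 — 11 moves in all.
Check: order respected (a3 at step 2, b5 at step 5).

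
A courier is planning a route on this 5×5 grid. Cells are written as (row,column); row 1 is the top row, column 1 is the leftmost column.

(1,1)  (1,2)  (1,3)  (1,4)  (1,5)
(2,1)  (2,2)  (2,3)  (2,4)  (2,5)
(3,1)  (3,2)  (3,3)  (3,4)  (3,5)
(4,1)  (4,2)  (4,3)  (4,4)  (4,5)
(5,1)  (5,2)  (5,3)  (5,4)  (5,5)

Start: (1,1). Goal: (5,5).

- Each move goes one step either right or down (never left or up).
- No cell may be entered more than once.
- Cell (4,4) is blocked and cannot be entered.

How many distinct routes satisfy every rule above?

30

A right/down-only route from (1,1) to (5,5) makes exactly 4 down-moves and 4 right-moves in some order.
With no other constraints that would be C(8,4) = 70 routes.
Subtract routes through each blocked cell (inclusion–exclusion for overlaps): − through (4,4): 40 → 30.
That gives 30 routes.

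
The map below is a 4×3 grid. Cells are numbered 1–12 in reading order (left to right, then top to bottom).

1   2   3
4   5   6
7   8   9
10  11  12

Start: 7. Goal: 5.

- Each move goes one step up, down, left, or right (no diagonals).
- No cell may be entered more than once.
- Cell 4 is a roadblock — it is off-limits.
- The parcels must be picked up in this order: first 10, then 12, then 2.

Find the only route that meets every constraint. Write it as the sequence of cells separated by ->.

7 -> 10 -> 11 -> 12 -> 9 -> 6 -> 3 -> 2 -> 5

The waypoints must appear in the order 10, 12, 2, with no cell reused.
Route from 7: down to 10, 2× right (reaching 12), 3× up (reaching 3), left to 2, down to 5 — 8 moves in all.
Check: order respected (10 at step 1, 12 at step 3, 2 at step 7).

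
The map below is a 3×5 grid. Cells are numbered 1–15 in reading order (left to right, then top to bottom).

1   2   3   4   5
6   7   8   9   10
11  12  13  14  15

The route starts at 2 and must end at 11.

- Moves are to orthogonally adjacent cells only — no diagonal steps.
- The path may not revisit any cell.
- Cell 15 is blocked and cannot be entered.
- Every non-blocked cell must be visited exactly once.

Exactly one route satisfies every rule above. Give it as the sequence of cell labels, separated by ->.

Need to visit all 14 open cells exactly once, starting at 2 and ending at 11.
Cell 14 has only two open neighbours (9 and 13), so the path must pass straight through it: one of those is the cell it's entered from and the other is where it exits.
Route from 2: left to 1, down to 6, 2× right (reaching 8), up to 3, 2× right (reaching 5), down to 10, left to 9, down to 14, 3× left (reaching 11) — 13 moves in all.
Check: all 14 open cells covered.

2 -> 1 -> 6 -> 7 -> 8 -> 3 -> 4 -> 5 -> 10 -> 9 -> 14 -> 13 -> 12 -> 11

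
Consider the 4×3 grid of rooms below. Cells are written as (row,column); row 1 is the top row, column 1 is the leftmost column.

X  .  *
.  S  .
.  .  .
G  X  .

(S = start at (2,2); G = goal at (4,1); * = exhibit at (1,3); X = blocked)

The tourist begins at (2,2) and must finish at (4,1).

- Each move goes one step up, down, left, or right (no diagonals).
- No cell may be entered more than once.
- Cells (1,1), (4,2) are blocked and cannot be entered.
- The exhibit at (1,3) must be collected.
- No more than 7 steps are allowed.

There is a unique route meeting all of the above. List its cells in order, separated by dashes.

The budget equals the shortest possible length, so every move has to be on a shortest route through the required cells.
Route from (2,2): up to (1,2), right to (1,3), 2× down (reaching (3,3)), 2× left (reaching (3,1)), down to (4,1) — 7 moves in all.
Check: all required cells visited; 7 ≤ 7 moves.

(2,2) - (1,2) - (1,3) - (2,3) - (3,3) - (3,2) - (3,1) - (4,1)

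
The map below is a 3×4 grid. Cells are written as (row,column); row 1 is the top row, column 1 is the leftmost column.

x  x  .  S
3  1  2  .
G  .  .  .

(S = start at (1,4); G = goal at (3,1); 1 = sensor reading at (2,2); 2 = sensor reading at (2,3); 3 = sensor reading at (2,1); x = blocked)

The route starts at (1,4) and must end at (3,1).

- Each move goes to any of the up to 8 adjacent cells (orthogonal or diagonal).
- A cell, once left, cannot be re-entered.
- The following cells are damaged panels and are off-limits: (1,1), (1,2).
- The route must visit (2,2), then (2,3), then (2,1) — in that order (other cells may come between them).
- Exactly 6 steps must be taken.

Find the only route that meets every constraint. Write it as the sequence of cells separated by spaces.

The waypoints must appear in the order (2,2), (2,3), (2,1), with no cell reused.
Route from (1,4): left 1 to (1,3), down-left 1 to (2,2), right 1 to (2,3), down-left 1 to (3,2), up-left 1 to (2,1), down 1 to (3,1) — 6 moves in all.
Check: order respected (1 at step 2, 2 at step 3, 3 at step 5); 6 moves as required.

(1,4) (1,3) (2,2) (2,3) (3,2) (2,1) (3,1)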